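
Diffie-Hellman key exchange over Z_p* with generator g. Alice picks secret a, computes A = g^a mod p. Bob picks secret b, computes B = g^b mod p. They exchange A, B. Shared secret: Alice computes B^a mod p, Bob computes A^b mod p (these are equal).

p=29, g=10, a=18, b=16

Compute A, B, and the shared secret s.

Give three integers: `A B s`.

Answer: 5 16 25

Derivation:
A = 10^18 mod 29  (bits of 18 = 10010)
  bit 0 = 1: r = r^2 * 10 mod 29 = 1^2 * 10 = 1*10 = 10
  bit 1 = 0: r = r^2 mod 29 = 10^2 = 13
  bit 2 = 0: r = r^2 mod 29 = 13^2 = 24
  bit 3 = 1: r = r^2 * 10 mod 29 = 24^2 * 10 = 25*10 = 18
  bit 4 = 0: r = r^2 mod 29 = 18^2 = 5
  -> A = 5
B = 10^16 mod 29  (bits of 16 = 10000)
  bit 0 = 1: r = r^2 * 10 mod 29 = 1^2 * 10 = 1*10 = 10
  bit 1 = 0: r = r^2 mod 29 = 10^2 = 13
  bit 2 = 0: r = r^2 mod 29 = 13^2 = 24
  bit 3 = 0: r = r^2 mod 29 = 24^2 = 25
  bit 4 = 0: r = r^2 mod 29 = 25^2 = 16
  -> B = 16
s = B^a = 16^18 mod 29  (bits of 18 = 10010)
  bit 0 = 1: r = r^2 * 16 mod 29 = 1^2 * 16 = 1*16 = 16
  bit 1 = 0: r = r^2 mod 29 = 16^2 = 24
  bit 2 = 0: r = r^2 mod 29 = 24^2 = 25
  bit 3 = 1: r = r^2 * 16 mod 29 = 25^2 * 16 = 16*16 = 24
  bit 4 = 0: r = r^2 mod 29 = 24^2 = 25
  -> s = B^a = 25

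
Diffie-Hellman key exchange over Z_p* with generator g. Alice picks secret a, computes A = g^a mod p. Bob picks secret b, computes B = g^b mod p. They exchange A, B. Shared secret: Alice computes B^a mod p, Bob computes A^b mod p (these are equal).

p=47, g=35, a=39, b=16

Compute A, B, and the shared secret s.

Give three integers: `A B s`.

A = 35^39 mod 47  (bits of 39 = 100111)
  bit 0 = 1: r = r^2 * 35 mod 47 = 1^2 * 35 = 1*35 = 35
  bit 1 = 0: r = r^2 mod 47 = 35^2 = 3
  bit 2 = 0: r = r^2 mod 47 = 3^2 = 9
  bit 3 = 1: r = r^2 * 35 mod 47 = 9^2 * 35 = 34*35 = 15
  bit 4 = 1: r = r^2 * 35 mod 47 = 15^2 * 35 = 37*35 = 26
  bit 5 = 1: r = r^2 * 35 mod 47 = 26^2 * 35 = 18*35 = 19
  -> A = 19
B = 35^16 mod 47  (bits of 16 = 10000)
  bit 0 = 1: r = r^2 * 35 mod 47 = 1^2 * 35 = 1*35 = 35
  bit 1 = 0: r = r^2 mod 47 = 35^2 = 3
  bit 2 = 0: r = r^2 mod 47 = 3^2 = 9
  bit 3 = 0: r = r^2 mod 47 = 9^2 = 34
  bit 4 = 0: r = r^2 mod 47 = 34^2 = 28
  -> B = 28
s = B^a = 28^39 mod 47  (bits of 39 = 100111)
  bit 0 = 1: r = r^2 * 28 mod 47 = 1^2 * 28 = 1*28 = 28
  bit 1 = 0: r = r^2 mod 47 = 28^2 = 32
  bit 2 = 0: r = r^2 mod 47 = 32^2 = 37
  bit 3 = 1: r = r^2 * 28 mod 47 = 37^2 * 28 = 6*28 = 27
  bit 4 = 1: r = r^2 * 28 mod 47 = 27^2 * 28 = 24*28 = 14
  bit 5 = 1: r = r^2 * 28 mod 47 = 14^2 * 28 = 8*28 = 36
  -> s = B^a = 36

Answer: 19 28 36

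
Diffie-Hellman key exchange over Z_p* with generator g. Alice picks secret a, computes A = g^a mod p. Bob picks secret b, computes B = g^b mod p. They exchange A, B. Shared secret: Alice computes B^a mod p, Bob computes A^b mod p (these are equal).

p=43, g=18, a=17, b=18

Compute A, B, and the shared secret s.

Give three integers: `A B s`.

Answer: 33 35 4

Derivation:
A = 18^17 mod 43  (bits of 17 = 10001)
  bit 0 = 1: r = r^2 * 18 mod 43 = 1^2 * 18 = 1*18 = 18
  bit 1 = 0: r = r^2 mod 43 = 18^2 = 23
  bit 2 = 0: r = r^2 mod 43 = 23^2 = 13
  bit 3 = 0: r = r^2 mod 43 = 13^2 = 40
  bit 4 = 1: r = r^2 * 18 mod 43 = 40^2 * 18 = 9*18 = 33
  -> A = 33
B = 18^18 mod 43  (bits of 18 = 10010)
  bit 0 = 1: r = r^2 * 18 mod 43 = 1^2 * 18 = 1*18 = 18
  bit 1 = 0: r = r^2 mod 43 = 18^2 = 23
  bit 2 = 0: r = r^2 mod 43 = 23^2 = 13
  bit 3 = 1: r = r^2 * 18 mod 43 = 13^2 * 18 = 40*18 = 32
  bit 4 = 0: r = r^2 mod 43 = 32^2 = 35
  -> B = 35
s = B^a = 35^17 mod 43  (bits of 17 = 10001)
  bit 0 = 1: r = r^2 * 35 mod 43 = 1^2 * 35 = 1*35 = 35
  bit 1 = 0: r = r^2 mod 43 = 35^2 = 21
  bit 2 = 0: r = r^2 mod 43 = 21^2 = 11
  bit 3 = 0: r = r^2 mod 43 = 11^2 = 35
  bit 4 = 1: r = r^2 * 35 mod 43 = 35^2 * 35 = 21*35 = 4
  -> s = B^a = 4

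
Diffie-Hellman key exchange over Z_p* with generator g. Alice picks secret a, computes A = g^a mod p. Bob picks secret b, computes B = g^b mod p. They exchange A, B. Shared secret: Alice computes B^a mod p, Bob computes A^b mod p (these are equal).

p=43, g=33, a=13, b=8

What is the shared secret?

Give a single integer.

Answer: 13

Derivation:
A = 33^13 mod 43  (bits of 13 = 1101)
  bit 0 = 1: r = r^2 * 33 mod 43 = 1^2 * 33 = 1*33 = 33
  bit 1 = 1: r = r^2 * 33 mod 43 = 33^2 * 33 = 14*33 = 32
  bit 2 = 0: r = r^2 mod 43 = 32^2 = 35
  bit 3 = 1: r = r^2 * 33 mod 43 = 35^2 * 33 = 21*33 = 5
  -> A = 5
B = 33^8 mod 43  (bits of 8 = 1000)
  bit 0 = 1: r = r^2 * 33 mod 43 = 1^2 * 33 = 1*33 = 33
  bit 1 = 0: r = r^2 mod 43 = 33^2 = 14
  bit 2 = 0: r = r^2 mod 43 = 14^2 = 24
  bit 3 = 0: r = r^2 mod 43 = 24^2 = 17
  -> B = 17
s = B^a = 17^13 mod 43  (bits of 13 = 1101)
  bit 0 = 1: r = r^2 * 17 mod 43 = 1^2 * 17 = 1*17 = 17
  bit 1 = 1: r = r^2 * 17 mod 43 = 17^2 * 17 = 31*17 = 11
  bit 2 = 0: r = r^2 mod 43 = 11^2 = 35
  bit 3 = 1: r = r^2 * 17 mod 43 = 35^2 * 17 = 21*17 = 13
  -> s = B^a = 13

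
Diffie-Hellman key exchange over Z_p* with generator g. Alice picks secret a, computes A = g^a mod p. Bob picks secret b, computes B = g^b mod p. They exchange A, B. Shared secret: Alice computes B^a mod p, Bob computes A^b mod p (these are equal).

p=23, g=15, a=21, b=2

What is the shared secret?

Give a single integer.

Answer: 9

Derivation:
A = 15^21 mod 23  (bits of 21 = 10101)
  bit 0 = 1: r = r^2 * 15 mod 23 = 1^2 * 15 = 1*15 = 15
  bit 1 = 0: r = r^2 mod 23 = 15^2 = 18
  bit 2 = 1: r = r^2 * 15 mod 23 = 18^2 * 15 = 2*15 = 7
  bit 3 = 0: r = r^2 mod 23 = 7^2 = 3
  bit 4 = 1: r = r^2 * 15 mod 23 = 3^2 * 15 = 9*15 = 20
  -> A = 20
B = 15^2 mod 23  (bits of 2 = 10)
  bit 0 = 1: r = r^2 * 15 mod 23 = 1^2 * 15 = 1*15 = 15
  bit 1 = 0: r = r^2 mod 23 = 15^2 = 18
  -> B = 18
s = B^a = 18^21 mod 23  (bits of 21 = 10101)
  bit 0 = 1: r = r^2 * 18 mod 23 = 1^2 * 18 = 1*18 = 18
  bit 1 = 0: r = r^2 mod 23 = 18^2 = 2
  bit 2 = 1: r = r^2 * 18 mod 23 = 2^2 * 18 = 4*18 = 3
  bit 3 = 0: r = r^2 mod 23 = 3^2 = 9
  bit 4 = 1: r = r^2 * 18 mod 23 = 9^2 * 18 = 12*18 = 9
  -> s = B^a = 9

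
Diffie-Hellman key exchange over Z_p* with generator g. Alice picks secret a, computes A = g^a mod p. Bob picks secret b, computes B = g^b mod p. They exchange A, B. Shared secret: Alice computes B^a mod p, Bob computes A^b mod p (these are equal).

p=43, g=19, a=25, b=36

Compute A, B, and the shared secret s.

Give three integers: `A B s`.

A = 19^25 mod 43  (bits of 25 = 11001)
  bit 0 = 1: r = r^2 * 19 mod 43 = 1^2 * 19 = 1*19 = 19
  bit 1 = 1: r = r^2 * 19 mod 43 = 19^2 * 19 = 17*19 = 22
  bit 2 = 0: r = r^2 mod 43 = 22^2 = 11
  bit 3 = 0: r = r^2 mod 43 = 11^2 = 35
  bit 4 = 1: r = r^2 * 19 mod 43 = 35^2 * 19 = 21*19 = 12
  -> A = 12
B = 19^36 mod 43  (bits of 36 = 100100)
  bit 0 = 1: r = r^2 * 19 mod 43 = 1^2 * 19 = 1*19 = 19
  bit 1 = 0: r = r^2 mod 43 = 19^2 = 17
  bit 2 = 0: r = r^2 mod 43 = 17^2 = 31
  bit 3 = 1: r = r^2 * 19 mod 43 = 31^2 * 19 = 15*19 = 27
  bit 4 = 0: r = r^2 mod 43 = 27^2 = 41
  bit 5 = 0: r = r^2 mod 43 = 41^2 = 4
  -> B = 4
s = B^a = 4^25 mod 43  (bits of 25 = 11001)
  bit 0 = 1: r = r^2 * 4 mod 43 = 1^2 * 4 = 1*4 = 4
  bit 1 = 1: r = r^2 * 4 mod 43 = 4^2 * 4 = 16*4 = 21
  bit 2 = 0: r = r^2 mod 43 = 21^2 = 11
  bit 3 = 0: r = r^2 mod 43 = 11^2 = 35
  bit 4 = 1: r = r^2 * 4 mod 43 = 35^2 * 4 = 21*4 = 41
  -> s = B^a = 41

Answer: 12 4 41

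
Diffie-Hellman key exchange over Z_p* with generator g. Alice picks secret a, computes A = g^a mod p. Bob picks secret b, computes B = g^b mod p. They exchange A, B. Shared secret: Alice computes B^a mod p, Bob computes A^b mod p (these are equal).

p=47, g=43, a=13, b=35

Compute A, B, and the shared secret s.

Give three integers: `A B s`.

A = 43^13 mod 47  (bits of 13 = 1101)
  bit 0 = 1: r = r^2 * 43 mod 47 = 1^2 * 43 = 1*43 = 43
  bit 1 = 1: r = r^2 * 43 mod 47 = 43^2 * 43 = 16*43 = 30
  bit 2 = 0: r = r^2 mod 47 = 30^2 = 7
  bit 3 = 1: r = r^2 * 43 mod 47 = 7^2 * 43 = 2*43 = 39
  -> A = 39
B = 43^35 mod 47  (bits of 35 = 100011)
  bit 0 = 1: r = r^2 * 43 mod 47 = 1^2 * 43 = 1*43 = 43
  bit 1 = 0: r = r^2 mod 47 = 43^2 = 16
  bit 2 = 0: r = r^2 mod 47 = 16^2 = 21
  bit 3 = 0: r = r^2 mod 47 = 21^2 = 18
  bit 4 = 1: r = r^2 * 43 mod 47 = 18^2 * 43 = 42*43 = 20
  bit 5 = 1: r = r^2 * 43 mod 47 = 20^2 * 43 = 24*43 = 45
  -> B = 45
s = B^a = 45^13 mod 47  (bits of 13 = 1101)
  bit 0 = 1: r = r^2 * 45 mod 47 = 1^2 * 45 = 1*45 = 45
  bit 1 = 1: r = r^2 * 45 mod 47 = 45^2 * 45 = 4*45 = 39
  bit 2 = 0: r = r^2 mod 47 = 39^2 = 17
  bit 3 = 1: r = r^2 * 45 mod 47 = 17^2 * 45 = 7*45 = 33
  -> s = B^a = 33

Answer: 39 45 33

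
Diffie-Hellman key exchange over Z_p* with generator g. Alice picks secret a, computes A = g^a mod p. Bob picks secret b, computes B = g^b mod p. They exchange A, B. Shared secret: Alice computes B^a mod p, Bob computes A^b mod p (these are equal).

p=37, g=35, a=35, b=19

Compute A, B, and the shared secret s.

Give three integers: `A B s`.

A = 35^35 mod 37  (bits of 35 = 100011)
  bit 0 = 1: r = r^2 * 35 mod 37 = 1^2 * 35 = 1*35 = 35
  bit 1 = 0: r = r^2 mod 37 = 35^2 = 4
  bit 2 = 0: r = r^2 mod 37 = 4^2 = 16
  bit 3 = 0: r = r^2 mod 37 = 16^2 = 34
  bit 4 = 1: r = r^2 * 35 mod 37 = 34^2 * 35 = 9*35 = 19
  bit 5 = 1: r = r^2 * 35 mod 37 = 19^2 * 35 = 28*35 = 18
  -> A = 18
B = 35^19 mod 37  (bits of 19 = 10011)
  bit 0 = 1: r = r^2 * 35 mod 37 = 1^2 * 35 = 1*35 = 35
  bit 1 = 0: r = r^2 mod 37 = 35^2 = 4
  bit 2 = 0: r = r^2 mod 37 = 4^2 = 16
  bit 3 = 1: r = r^2 * 35 mod 37 = 16^2 * 35 = 34*35 = 6
  bit 4 = 1: r = r^2 * 35 mod 37 = 6^2 * 35 = 36*35 = 2
  -> B = 2
s = B^a = 2^35 mod 37  (bits of 35 = 100011)
  bit 0 = 1: r = r^2 * 2 mod 37 = 1^2 * 2 = 1*2 = 2
  bit 1 = 0: r = r^2 mod 37 = 2^2 = 4
  bit 2 = 0: r = r^2 mod 37 = 4^2 = 16
  bit 3 = 0: r = r^2 mod 37 = 16^2 = 34
  bit 4 = 1: r = r^2 * 2 mod 37 = 34^2 * 2 = 9*2 = 18
  bit 5 = 1: r = r^2 * 2 mod 37 = 18^2 * 2 = 28*2 = 19
  -> s = B^a = 19

Answer: 18 2 19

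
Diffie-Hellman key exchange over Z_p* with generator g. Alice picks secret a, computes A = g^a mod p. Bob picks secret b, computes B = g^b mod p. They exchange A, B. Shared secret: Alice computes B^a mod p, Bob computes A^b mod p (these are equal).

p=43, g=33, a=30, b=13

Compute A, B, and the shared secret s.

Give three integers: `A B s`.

Answer: 41 5 21

Derivation:
A = 33^30 mod 43  (bits of 30 = 11110)
  bit 0 = 1: r = r^2 * 33 mod 43 = 1^2 * 33 = 1*33 = 33
  bit 1 = 1: r = r^2 * 33 mod 43 = 33^2 * 33 = 14*33 = 32
  bit 2 = 1: r = r^2 * 33 mod 43 = 32^2 * 33 = 35*33 = 37
  bit 3 = 1: r = r^2 * 33 mod 43 = 37^2 * 33 = 36*33 = 27
  bit 4 = 0: r = r^2 mod 43 = 27^2 = 41
  -> A = 41
B = 33^13 mod 43  (bits of 13 = 1101)
  bit 0 = 1: r = r^2 * 33 mod 43 = 1^2 * 33 = 1*33 = 33
  bit 1 = 1: r = r^2 * 33 mod 43 = 33^2 * 33 = 14*33 = 32
  bit 2 = 0: r = r^2 mod 43 = 32^2 = 35
  bit 3 = 1: r = r^2 * 33 mod 43 = 35^2 * 33 = 21*33 = 5
  -> B = 5
s = B^a = 5^30 mod 43  (bits of 30 = 11110)
  bit 0 = 1: r = r^2 * 5 mod 43 = 1^2 * 5 = 1*5 = 5
  bit 1 = 1: r = r^2 * 5 mod 43 = 5^2 * 5 = 25*5 = 39
  bit 2 = 1: r = r^2 * 5 mod 43 = 39^2 * 5 = 16*5 = 37
  bit 3 = 1: r = r^2 * 5 mod 43 = 37^2 * 5 = 36*5 = 8
  bit 4 = 0: r = r^2 mod 43 = 8^2 = 21
  -> s = B^a = 21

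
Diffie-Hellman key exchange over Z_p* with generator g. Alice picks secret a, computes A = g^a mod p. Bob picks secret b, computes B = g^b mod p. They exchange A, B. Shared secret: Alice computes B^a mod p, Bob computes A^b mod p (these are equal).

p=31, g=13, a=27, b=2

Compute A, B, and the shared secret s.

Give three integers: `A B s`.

A = 13^27 mod 31  (bits of 27 = 11011)
  bit 0 = 1: r = r^2 * 13 mod 31 = 1^2 * 13 = 1*13 = 13
  bit 1 = 1: r = r^2 * 13 mod 31 = 13^2 * 13 = 14*13 = 27
  bit 2 = 0: r = r^2 mod 31 = 27^2 = 16
  bit 3 = 1: r = r^2 * 13 mod 31 = 16^2 * 13 = 8*13 = 11
  bit 4 = 1: r = r^2 * 13 mod 31 = 11^2 * 13 = 28*13 = 23
  -> A = 23
B = 13^2 mod 31  (bits of 2 = 10)
  bit 0 = 1: r = r^2 * 13 mod 31 = 1^2 * 13 = 1*13 = 13
  bit 1 = 0: r = r^2 mod 31 = 13^2 = 14
  -> B = 14
s = B^a = 14^27 mod 31  (bits of 27 = 11011)
  bit 0 = 1: r = r^2 * 14 mod 31 = 1^2 * 14 = 1*14 = 14
  bit 1 = 1: r = r^2 * 14 mod 31 = 14^2 * 14 = 10*14 = 16
  bit 2 = 0: r = r^2 mod 31 = 16^2 = 8
  bit 3 = 1: r = r^2 * 14 mod 31 = 8^2 * 14 = 2*14 = 28
  bit 4 = 1: r = r^2 * 14 mod 31 = 28^2 * 14 = 9*14 = 2
  -> s = B^a = 2

Answer: 23 14 2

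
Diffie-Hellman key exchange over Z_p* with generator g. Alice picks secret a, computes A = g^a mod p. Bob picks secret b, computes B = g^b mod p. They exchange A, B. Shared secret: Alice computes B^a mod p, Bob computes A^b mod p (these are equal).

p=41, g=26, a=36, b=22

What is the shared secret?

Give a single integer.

Answer: 16

Derivation:
A = 26^36 mod 41  (bits of 36 = 100100)
  bit 0 = 1: r = r^2 * 26 mod 41 = 1^2 * 26 = 1*26 = 26
  bit 1 = 0: r = r^2 mod 41 = 26^2 = 20
  bit 2 = 0: r = r^2 mod 41 = 20^2 = 31
  bit 3 = 1: r = r^2 * 26 mod 41 = 31^2 * 26 = 18*26 = 17
  bit 4 = 0: r = r^2 mod 41 = 17^2 = 2
  bit 5 = 0: r = r^2 mod 41 = 2^2 = 4
  -> A = 4
B = 26^22 mod 41  (bits of 22 = 10110)
  bit 0 = 1: r = r^2 * 26 mod 41 = 1^2 * 26 = 1*26 = 26
  bit 1 = 0: r = r^2 mod 41 = 26^2 = 20
  bit 2 = 1: r = r^2 * 26 mod 41 = 20^2 * 26 = 31*26 = 27
  bit 3 = 1: r = r^2 * 26 mod 41 = 27^2 * 26 = 32*26 = 12
  bit 4 = 0: r = r^2 mod 41 = 12^2 = 21
  -> B = 21
s = B^a = 21^36 mod 41  (bits of 36 = 100100)
  bit 0 = 1: r = r^2 * 21 mod 41 = 1^2 * 21 = 1*21 = 21
  bit 1 = 0: r = r^2 mod 41 = 21^2 = 31
  bit 2 = 0: r = r^2 mod 41 = 31^2 = 18
  bit 3 = 1: r = r^2 * 21 mod 41 = 18^2 * 21 = 37*21 = 39
  bit 4 = 0: r = r^2 mod 41 = 39^2 = 4
  bit 5 = 0: r = r^2 mod 41 = 4^2 = 16
  -> s = B^a = 16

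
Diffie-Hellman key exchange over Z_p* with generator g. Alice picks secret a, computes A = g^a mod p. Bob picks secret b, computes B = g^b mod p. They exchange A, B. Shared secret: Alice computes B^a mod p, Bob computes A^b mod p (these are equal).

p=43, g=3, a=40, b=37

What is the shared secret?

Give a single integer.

A = 3^40 mod 43  (bits of 40 = 101000)
  bit 0 = 1: r = r^2 * 3 mod 43 = 1^2 * 3 = 1*3 = 3
  bit 1 = 0: r = r^2 mod 43 = 3^2 = 9
  bit 2 = 1: r = r^2 * 3 mod 43 = 9^2 * 3 = 38*3 = 28
  bit 3 = 0: r = r^2 mod 43 = 28^2 = 10
  bit 4 = 0: r = r^2 mod 43 = 10^2 = 14
  bit 5 = 0: r = r^2 mod 43 = 14^2 = 24
  -> A = 24
B = 3^37 mod 43  (bits of 37 = 100101)
  bit 0 = 1: r = r^2 * 3 mod 43 = 1^2 * 3 = 1*3 = 3
  bit 1 = 0: r = r^2 mod 43 = 3^2 = 9
  bit 2 = 0: r = r^2 mod 43 = 9^2 = 38
  bit 3 = 1: r = r^2 * 3 mod 43 = 38^2 * 3 = 25*3 = 32
  bit 4 = 0: r = r^2 mod 43 = 32^2 = 35
  bit 5 = 1: r = r^2 * 3 mod 43 = 35^2 * 3 = 21*3 = 20
  -> B = 20
s = B^a = 20^40 mod 43  (bits of 40 = 101000)
  bit 0 = 1: r = r^2 * 20 mod 43 = 1^2 * 20 = 1*20 = 20
  bit 1 = 0: r = r^2 mod 43 = 20^2 = 13
  bit 2 = 1: r = r^2 * 20 mod 43 = 13^2 * 20 = 40*20 = 26
  bit 3 = 0: r = r^2 mod 43 = 26^2 = 31
  bit 4 = 0: r = r^2 mod 43 = 31^2 = 15
  bit 5 = 0: r = r^2 mod 43 = 15^2 = 10
  -> s = B^a = 10

Answer: 10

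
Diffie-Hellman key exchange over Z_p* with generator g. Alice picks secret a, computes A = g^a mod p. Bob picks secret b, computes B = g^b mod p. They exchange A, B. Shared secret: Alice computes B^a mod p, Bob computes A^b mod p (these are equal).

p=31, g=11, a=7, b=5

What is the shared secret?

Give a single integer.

Answer: 6

Derivation:
A = 11^7 mod 31  (bits of 7 = 111)
  bit 0 = 1: r = r^2 * 11 mod 31 = 1^2 * 11 = 1*11 = 11
  bit 1 = 1: r = r^2 * 11 mod 31 = 11^2 * 11 = 28*11 = 29
  bit 2 = 1: r = r^2 * 11 mod 31 = 29^2 * 11 = 4*11 = 13
  -> A = 13
B = 11^5 mod 31  (bits of 5 = 101)
  bit 0 = 1: r = r^2 * 11 mod 31 = 1^2 * 11 = 1*11 = 11
  bit 1 = 0: r = r^2 mod 31 = 11^2 = 28
  bit 2 = 1: r = r^2 * 11 mod 31 = 28^2 * 11 = 9*11 = 6
  -> B = 6
s = B^a = 6^7 mod 31  (bits of 7 = 111)
  bit 0 = 1: r = r^2 * 6 mod 31 = 1^2 * 6 = 1*6 = 6
  bit 1 = 1: r = r^2 * 6 mod 31 = 6^2 * 6 = 5*6 = 30
  bit 2 = 1: r = r^2 * 6 mod 31 = 30^2 * 6 = 1*6 = 6
  -> s = B^a = 6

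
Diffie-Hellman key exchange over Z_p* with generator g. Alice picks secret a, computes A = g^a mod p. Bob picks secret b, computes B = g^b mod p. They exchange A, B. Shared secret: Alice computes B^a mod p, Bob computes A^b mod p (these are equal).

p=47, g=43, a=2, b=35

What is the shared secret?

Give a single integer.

A = 43^2 mod 47  (bits of 2 = 10)
  bit 0 = 1: r = r^2 * 43 mod 47 = 1^2 * 43 = 1*43 = 43
  bit 1 = 0: r = r^2 mod 47 = 43^2 = 16
  -> A = 16
B = 43^35 mod 47  (bits of 35 = 100011)
  bit 0 = 1: r = r^2 * 43 mod 47 = 1^2 * 43 = 1*43 = 43
  bit 1 = 0: r = r^2 mod 47 = 43^2 = 16
  bit 2 = 0: r = r^2 mod 47 = 16^2 = 21
  bit 3 = 0: r = r^2 mod 47 = 21^2 = 18
  bit 4 = 1: r = r^2 * 43 mod 47 = 18^2 * 43 = 42*43 = 20
  bit 5 = 1: r = r^2 * 43 mod 47 = 20^2 * 43 = 24*43 = 45
  -> B = 45
s = B^a = 45^2 mod 47  (bits of 2 = 10)
  bit 0 = 1: r = r^2 * 45 mod 47 = 1^2 * 45 = 1*45 = 45
  bit 1 = 0: r = r^2 mod 47 = 45^2 = 4
  -> s = B^a = 4

Answer: 4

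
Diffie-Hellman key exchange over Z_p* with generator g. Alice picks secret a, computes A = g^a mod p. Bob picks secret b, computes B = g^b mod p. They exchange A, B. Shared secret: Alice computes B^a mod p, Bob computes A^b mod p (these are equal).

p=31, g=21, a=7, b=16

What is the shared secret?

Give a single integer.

A = 21^7 mod 31  (bits of 7 = 111)
  bit 0 = 1: r = r^2 * 21 mod 31 = 1^2 * 21 = 1*21 = 21
  bit 1 = 1: r = r^2 * 21 mod 31 = 21^2 * 21 = 7*21 = 23
  bit 2 = 1: r = r^2 * 21 mod 31 = 23^2 * 21 = 2*21 = 11
  -> A = 11
B = 21^16 mod 31  (bits of 16 = 10000)
  bit 0 = 1: r = r^2 * 21 mod 31 = 1^2 * 21 = 1*21 = 21
  bit 1 = 0: r = r^2 mod 31 = 21^2 = 7
  bit 2 = 0: r = r^2 mod 31 = 7^2 = 18
  bit 3 = 0: r = r^2 mod 31 = 18^2 = 14
  bit 4 = 0: r = r^2 mod 31 = 14^2 = 10
  -> B = 10
s = B^a = 10^7 mod 31  (bits of 7 = 111)
  bit 0 = 1: r = r^2 * 10 mod 31 = 1^2 * 10 = 1*10 = 10
  bit 1 = 1: r = r^2 * 10 mod 31 = 10^2 * 10 = 7*10 = 8
  bit 2 = 1: r = r^2 * 10 mod 31 = 8^2 * 10 = 2*10 = 20
  -> s = B^a = 20

Answer: 20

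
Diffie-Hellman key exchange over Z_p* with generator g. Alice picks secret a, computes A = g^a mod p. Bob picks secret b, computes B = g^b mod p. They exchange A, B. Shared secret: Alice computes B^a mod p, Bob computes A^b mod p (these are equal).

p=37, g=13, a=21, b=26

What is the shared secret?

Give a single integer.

Answer: 11

Derivation:
A = 13^21 mod 37  (bits of 21 = 10101)
  bit 0 = 1: r = r^2 * 13 mod 37 = 1^2 * 13 = 1*13 = 13
  bit 1 = 0: r = r^2 mod 37 = 13^2 = 21
  bit 2 = 1: r = r^2 * 13 mod 37 = 21^2 * 13 = 34*13 = 35
  bit 3 = 0: r = r^2 mod 37 = 35^2 = 4
  bit 4 = 1: r = r^2 * 13 mod 37 = 4^2 * 13 = 16*13 = 23
  -> A = 23
B = 13^26 mod 37  (bits of 26 = 11010)
  bit 0 = 1: r = r^2 * 13 mod 37 = 1^2 * 13 = 1*13 = 13
  bit 1 = 1: r = r^2 * 13 mod 37 = 13^2 * 13 = 21*13 = 14
  bit 2 = 0: r = r^2 mod 37 = 14^2 = 11
  bit 3 = 1: r = r^2 * 13 mod 37 = 11^2 * 13 = 10*13 = 19
  bit 4 = 0: r = r^2 mod 37 = 19^2 = 28
  -> B = 28
s = B^a = 28^21 mod 37  (bits of 21 = 10101)
  bit 0 = 1: r = r^2 * 28 mod 37 = 1^2 * 28 = 1*28 = 28
  bit 1 = 0: r = r^2 mod 37 = 28^2 = 7
  bit 2 = 1: r = r^2 * 28 mod 37 = 7^2 * 28 = 12*28 = 3
  bit 3 = 0: r = r^2 mod 37 = 3^2 = 9
  bit 4 = 1: r = r^2 * 28 mod 37 = 9^2 * 28 = 7*28 = 11
  -> s = B^a = 11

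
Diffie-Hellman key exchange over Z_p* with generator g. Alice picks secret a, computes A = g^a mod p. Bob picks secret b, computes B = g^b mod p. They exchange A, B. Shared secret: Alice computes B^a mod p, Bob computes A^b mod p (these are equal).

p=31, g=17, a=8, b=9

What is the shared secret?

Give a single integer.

Answer: 2

Derivation:
A = 17^8 mod 31  (bits of 8 = 1000)
  bit 0 = 1: r = r^2 * 17 mod 31 = 1^2 * 17 = 1*17 = 17
  bit 1 = 0: r = r^2 mod 31 = 17^2 = 10
  bit 2 = 0: r = r^2 mod 31 = 10^2 = 7
  bit 3 = 0: r = r^2 mod 31 = 7^2 = 18
  -> A = 18
B = 17^9 mod 31  (bits of 9 = 1001)
  bit 0 = 1: r = r^2 * 17 mod 31 = 1^2 * 17 = 1*17 = 17
  bit 1 = 0: r = r^2 mod 31 = 17^2 = 10
  bit 2 = 0: r = r^2 mod 31 = 10^2 = 7
  bit 3 = 1: r = r^2 * 17 mod 31 = 7^2 * 17 = 18*17 = 27
  -> B = 27
s = B^a = 27^8 mod 31  (bits of 8 = 1000)
  bit 0 = 1: r = r^2 * 27 mod 31 = 1^2 * 27 = 1*27 = 27
  bit 1 = 0: r = r^2 mod 31 = 27^2 = 16
  bit 2 = 0: r = r^2 mod 31 = 16^2 = 8
  bit 3 = 0: r = r^2 mod 31 = 8^2 = 2
  -> s = B^a = 2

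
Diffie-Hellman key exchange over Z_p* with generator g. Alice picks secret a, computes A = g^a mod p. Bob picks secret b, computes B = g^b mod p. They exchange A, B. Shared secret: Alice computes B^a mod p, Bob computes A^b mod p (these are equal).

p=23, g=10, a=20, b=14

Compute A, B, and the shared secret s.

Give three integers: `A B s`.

Answer: 3 12 4

Derivation:
A = 10^20 mod 23  (bits of 20 = 10100)
  bit 0 = 1: r = r^2 * 10 mod 23 = 1^2 * 10 = 1*10 = 10
  bit 1 = 0: r = r^2 mod 23 = 10^2 = 8
  bit 2 = 1: r = r^2 * 10 mod 23 = 8^2 * 10 = 18*10 = 19
  bit 3 = 0: r = r^2 mod 23 = 19^2 = 16
  bit 4 = 0: r = r^2 mod 23 = 16^2 = 3
  -> A = 3
B = 10^14 mod 23  (bits of 14 = 1110)
  bit 0 = 1: r = r^2 * 10 mod 23 = 1^2 * 10 = 1*10 = 10
  bit 1 = 1: r = r^2 * 10 mod 23 = 10^2 * 10 = 8*10 = 11
  bit 2 = 1: r = r^2 * 10 mod 23 = 11^2 * 10 = 6*10 = 14
  bit 3 = 0: r = r^2 mod 23 = 14^2 = 12
  -> B = 12
s = B^a = 12^20 mod 23  (bits of 20 = 10100)
  bit 0 = 1: r = r^2 * 12 mod 23 = 1^2 * 12 = 1*12 = 12
  bit 1 = 0: r = r^2 mod 23 = 12^2 = 6
  bit 2 = 1: r = r^2 * 12 mod 23 = 6^2 * 12 = 13*12 = 18
  bit 3 = 0: r = r^2 mod 23 = 18^2 = 2
  bit 4 = 0: r = r^2 mod 23 = 2^2 = 4
  -> s = B^a = 4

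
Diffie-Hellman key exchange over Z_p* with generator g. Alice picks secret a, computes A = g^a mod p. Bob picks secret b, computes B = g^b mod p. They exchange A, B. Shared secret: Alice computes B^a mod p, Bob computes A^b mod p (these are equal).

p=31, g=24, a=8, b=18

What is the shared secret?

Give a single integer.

Answer: 8

Derivation:
A = 24^8 mod 31  (bits of 8 = 1000)
  bit 0 = 1: r = r^2 * 24 mod 31 = 1^2 * 24 = 1*24 = 24
  bit 1 = 0: r = r^2 mod 31 = 24^2 = 18
  bit 2 = 0: r = r^2 mod 31 = 18^2 = 14
  bit 3 = 0: r = r^2 mod 31 = 14^2 = 10
  -> A = 10
B = 24^18 mod 31  (bits of 18 = 10010)
  bit 0 = 1: r = r^2 * 24 mod 31 = 1^2 * 24 = 1*24 = 24
  bit 1 = 0: r = r^2 mod 31 = 24^2 = 18
  bit 2 = 0: r = r^2 mod 31 = 18^2 = 14
  bit 3 = 1: r = r^2 * 24 mod 31 = 14^2 * 24 = 10*24 = 23
  bit 4 = 0: r = r^2 mod 31 = 23^2 = 2
  -> B = 2
s = B^a = 2^8 mod 31  (bits of 8 = 1000)
  bit 0 = 1: r = r^2 * 2 mod 31 = 1^2 * 2 = 1*2 = 2
  bit 1 = 0: r = r^2 mod 31 = 2^2 = 4
  bit 2 = 0: r = r^2 mod 31 = 4^2 = 16
  bit 3 = 0: r = r^2 mod 31 = 16^2 = 8
  -> s = B^a = 8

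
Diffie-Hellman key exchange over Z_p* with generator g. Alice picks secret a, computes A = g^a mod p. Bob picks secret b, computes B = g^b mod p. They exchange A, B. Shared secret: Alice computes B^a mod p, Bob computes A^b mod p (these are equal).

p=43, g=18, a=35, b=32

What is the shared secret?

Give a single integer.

A = 18^35 mod 43  (bits of 35 = 100011)
  bit 0 = 1: r = r^2 * 18 mod 43 = 1^2 * 18 = 1*18 = 18
  bit 1 = 0: r = r^2 mod 43 = 18^2 = 23
  bit 2 = 0: r = r^2 mod 43 = 23^2 = 13
  bit 3 = 0: r = r^2 mod 43 = 13^2 = 40
  bit 4 = 1: r = r^2 * 18 mod 43 = 40^2 * 18 = 9*18 = 33
  bit 5 = 1: r = r^2 * 18 mod 43 = 33^2 * 18 = 14*18 = 37
  -> A = 37
B = 18^32 mod 43  (bits of 32 = 100000)
  bit 0 = 1: r = r^2 * 18 mod 43 = 1^2 * 18 = 1*18 = 18
  bit 1 = 0: r = r^2 mod 43 = 18^2 = 23
  bit 2 = 0: r = r^2 mod 43 = 23^2 = 13
  bit 3 = 0: r = r^2 mod 43 = 13^2 = 40
  bit 4 = 0: r = r^2 mod 43 = 40^2 = 9
  bit 5 = 0: r = r^2 mod 43 = 9^2 = 38
  -> B = 38
s = B^a = 38^35 mod 43  (bits of 35 = 100011)
  bit 0 = 1: r = r^2 * 38 mod 43 = 1^2 * 38 = 1*38 = 38
  bit 1 = 0: r = r^2 mod 43 = 38^2 = 25
  bit 2 = 0: r = r^2 mod 43 = 25^2 = 23
  bit 3 = 0: r = r^2 mod 43 = 23^2 = 13
  bit 4 = 1: r = r^2 * 38 mod 43 = 13^2 * 38 = 40*38 = 15
  bit 5 = 1: r = r^2 * 38 mod 43 = 15^2 * 38 = 10*38 = 36
  -> s = B^a = 36

Answer: 36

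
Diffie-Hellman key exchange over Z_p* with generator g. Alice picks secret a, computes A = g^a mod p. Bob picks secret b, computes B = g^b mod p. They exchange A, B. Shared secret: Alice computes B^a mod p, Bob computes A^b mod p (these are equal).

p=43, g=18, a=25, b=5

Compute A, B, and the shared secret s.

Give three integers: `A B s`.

A = 18^25 mod 43  (bits of 25 = 11001)
  bit 0 = 1: r = r^2 * 18 mod 43 = 1^2 * 18 = 1*18 = 18
  bit 1 = 1: r = r^2 * 18 mod 43 = 18^2 * 18 = 23*18 = 27
  bit 2 = 0: r = r^2 mod 43 = 27^2 = 41
  bit 3 = 0: r = r^2 mod 43 = 41^2 = 4
  bit 4 = 1: r = r^2 * 18 mod 43 = 4^2 * 18 = 16*18 = 30
  -> A = 30
B = 18^5 mod 43  (bits of 5 = 101)
  bit 0 = 1: r = r^2 * 18 mod 43 = 1^2 * 18 = 1*18 = 18
  bit 1 = 0: r = r^2 mod 43 = 18^2 = 23
  bit 2 = 1: r = r^2 * 18 mod 43 = 23^2 * 18 = 13*18 = 19
  -> B = 19
s = B^a = 19^25 mod 43  (bits of 25 = 11001)
  bit 0 = 1: r = r^2 * 19 mod 43 = 1^2 * 19 = 1*19 = 19
  bit 1 = 1: r = r^2 * 19 mod 43 = 19^2 * 19 = 17*19 = 22
  bit 2 = 0: r = r^2 mod 43 = 22^2 = 11
  bit 3 = 0: r = r^2 mod 43 = 11^2 = 35
  bit 4 = 1: r = r^2 * 19 mod 43 = 35^2 * 19 = 21*19 = 12
  -> s = B^a = 12

Answer: 30 19 12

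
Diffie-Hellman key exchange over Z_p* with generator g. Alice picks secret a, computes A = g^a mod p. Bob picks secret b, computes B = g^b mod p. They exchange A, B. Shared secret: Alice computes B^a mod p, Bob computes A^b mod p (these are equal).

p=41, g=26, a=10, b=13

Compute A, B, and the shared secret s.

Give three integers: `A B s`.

Answer: 32 35 32

Derivation:
A = 26^10 mod 41  (bits of 10 = 1010)
  bit 0 = 1: r = r^2 * 26 mod 41 = 1^2 * 26 = 1*26 = 26
  bit 1 = 0: r = r^2 mod 41 = 26^2 = 20
  bit 2 = 1: r = r^2 * 26 mod 41 = 20^2 * 26 = 31*26 = 27
  bit 3 = 0: r = r^2 mod 41 = 27^2 = 32
  -> A = 32
B = 26^13 mod 41  (bits of 13 = 1101)
  bit 0 = 1: r = r^2 * 26 mod 41 = 1^2 * 26 = 1*26 = 26
  bit 1 = 1: r = r^2 * 26 mod 41 = 26^2 * 26 = 20*26 = 28
  bit 2 = 0: r = r^2 mod 41 = 28^2 = 5
  bit 3 = 1: r = r^2 * 26 mod 41 = 5^2 * 26 = 25*26 = 35
  -> B = 35
s = B^a = 35^10 mod 41  (bits of 10 = 1010)
  bit 0 = 1: r = r^2 * 35 mod 41 = 1^2 * 35 = 1*35 = 35
  bit 1 = 0: r = r^2 mod 41 = 35^2 = 36
  bit 2 = 1: r = r^2 * 35 mod 41 = 36^2 * 35 = 25*35 = 14
  bit 3 = 0: r = r^2 mod 41 = 14^2 = 32
  -> s = B^a = 32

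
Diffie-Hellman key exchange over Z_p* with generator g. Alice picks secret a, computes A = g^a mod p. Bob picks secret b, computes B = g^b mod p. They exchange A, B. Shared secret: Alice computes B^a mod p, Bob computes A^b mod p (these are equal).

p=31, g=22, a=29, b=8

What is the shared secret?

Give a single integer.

A = 22^29 mod 31  (bits of 29 = 11101)
  bit 0 = 1: r = r^2 * 22 mod 31 = 1^2 * 22 = 1*22 = 22
  bit 1 = 1: r = r^2 * 22 mod 31 = 22^2 * 22 = 19*22 = 15
  bit 2 = 1: r = r^2 * 22 mod 31 = 15^2 * 22 = 8*22 = 21
  bit 3 = 0: r = r^2 mod 31 = 21^2 = 7
  bit 4 = 1: r = r^2 * 22 mod 31 = 7^2 * 22 = 18*22 = 24
  -> A = 24
B = 22^8 mod 31  (bits of 8 = 1000)
  bit 0 = 1: r = r^2 * 22 mod 31 = 1^2 * 22 = 1*22 = 22
  bit 1 = 0: r = r^2 mod 31 = 22^2 = 19
  bit 2 = 0: r = r^2 mod 31 = 19^2 = 20
  bit 3 = 0: r = r^2 mod 31 = 20^2 = 28
  -> B = 28
s = B^a = 28^29 mod 31  (bits of 29 = 11101)
  bit 0 = 1: r = r^2 * 28 mod 31 = 1^2 * 28 = 1*28 = 28
  bit 1 = 1: r = r^2 * 28 mod 31 = 28^2 * 28 = 9*28 = 4
  bit 2 = 1: r = r^2 * 28 mod 31 = 4^2 * 28 = 16*28 = 14
  bit 3 = 0: r = r^2 mod 31 = 14^2 = 10
  bit 4 = 1: r = r^2 * 28 mod 31 = 10^2 * 28 = 7*28 = 10
  -> s = B^a = 10

Answer: 10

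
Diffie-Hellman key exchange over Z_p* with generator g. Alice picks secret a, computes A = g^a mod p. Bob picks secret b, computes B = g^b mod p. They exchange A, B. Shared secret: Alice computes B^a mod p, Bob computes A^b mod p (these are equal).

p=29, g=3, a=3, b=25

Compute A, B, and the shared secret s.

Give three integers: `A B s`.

Answer: 27 14 18

Derivation:
A = 3^3 mod 29  (bits of 3 = 11)
  bit 0 = 1: r = r^2 * 3 mod 29 = 1^2 * 3 = 1*3 = 3
  bit 1 = 1: r = r^2 * 3 mod 29 = 3^2 * 3 = 9*3 = 27
  -> A = 27
B = 3^25 mod 29  (bits of 25 = 11001)
  bit 0 = 1: r = r^2 * 3 mod 29 = 1^2 * 3 = 1*3 = 3
  bit 1 = 1: r = r^2 * 3 mod 29 = 3^2 * 3 = 9*3 = 27
  bit 2 = 0: r = r^2 mod 29 = 27^2 = 4
  bit 3 = 0: r = r^2 mod 29 = 4^2 = 16
  bit 4 = 1: r = r^2 * 3 mod 29 = 16^2 * 3 = 24*3 = 14
  -> B = 14
s = B^a = 14^3 mod 29  (bits of 3 = 11)
  bit 0 = 1: r = r^2 * 14 mod 29 = 1^2 * 14 = 1*14 = 14
  bit 1 = 1: r = r^2 * 14 mod 29 = 14^2 * 14 = 22*14 = 18
  -> s = B^a = 18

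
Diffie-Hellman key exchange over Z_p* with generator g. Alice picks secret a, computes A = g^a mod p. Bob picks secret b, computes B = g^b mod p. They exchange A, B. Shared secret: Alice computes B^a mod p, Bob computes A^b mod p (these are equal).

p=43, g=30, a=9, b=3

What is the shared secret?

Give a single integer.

Answer: 27

Derivation:
A = 30^9 mod 43  (bits of 9 = 1001)
  bit 0 = 1: r = r^2 * 30 mod 43 = 1^2 * 30 = 1*30 = 30
  bit 1 = 0: r = r^2 mod 43 = 30^2 = 40
  bit 2 = 0: r = r^2 mod 43 = 40^2 = 9
  bit 3 = 1: r = r^2 * 30 mod 43 = 9^2 * 30 = 38*30 = 22
  -> A = 22
B = 30^3 mod 43  (bits of 3 = 11)
  bit 0 = 1: r = r^2 * 30 mod 43 = 1^2 * 30 = 1*30 = 30
  bit 1 = 1: r = r^2 * 30 mod 43 = 30^2 * 30 = 40*30 = 39
  -> B = 39
s = B^a = 39^9 mod 43  (bits of 9 = 1001)
  bit 0 = 1: r = r^2 * 39 mod 43 = 1^2 * 39 = 1*39 = 39
  bit 1 = 0: r = r^2 mod 43 = 39^2 = 16
  bit 2 = 0: r = r^2 mod 43 = 16^2 = 41
  bit 3 = 1: r = r^2 * 39 mod 43 = 41^2 * 39 = 4*39 = 27
  -> s = B^a = 27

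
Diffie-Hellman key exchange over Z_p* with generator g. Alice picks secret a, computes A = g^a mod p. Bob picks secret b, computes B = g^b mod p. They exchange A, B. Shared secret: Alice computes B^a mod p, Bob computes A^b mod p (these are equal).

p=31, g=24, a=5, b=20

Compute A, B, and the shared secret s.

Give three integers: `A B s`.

A = 24^5 mod 31  (bits of 5 = 101)
  bit 0 = 1: r = r^2 * 24 mod 31 = 1^2 * 24 = 1*24 = 24
  bit 1 = 0: r = r^2 mod 31 = 24^2 = 18
  bit 2 = 1: r = r^2 * 24 mod 31 = 18^2 * 24 = 14*24 = 26
  -> A = 26
B = 24^20 mod 31  (bits of 20 = 10100)
  bit 0 = 1: r = r^2 * 24 mod 31 = 1^2 * 24 = 1*24 = 24
  bit 1 = 0: r = r^2 mod 31 = 24^2 = 18
  bit 2 = 1: r = r^2 * 24 mod 31 = 18^2 * 24 = 14*24 = 26
  bit 3 = 0: r = r^2 mod 31 = 26^2 = 25
  bit 4 = 0: r = r^2 mod 31 = 25^2 = 5
  -> B = 5
s = B^a = 5^5 mod 31  (bits of 5 = 101)
  bit 0 = 1: r = r^2 * 5 mod 31 = 1^2 * 5 = 1*5 = 5
  bit 1 = 0: r = r^2 mod 31 = 5^2 = 25
  bit 2 = 1: r = r^2 * 5 mod 31 = 25^2 * 5 = 5*5 = 25
  -> s = B^a = 25

Answer: 26 5 25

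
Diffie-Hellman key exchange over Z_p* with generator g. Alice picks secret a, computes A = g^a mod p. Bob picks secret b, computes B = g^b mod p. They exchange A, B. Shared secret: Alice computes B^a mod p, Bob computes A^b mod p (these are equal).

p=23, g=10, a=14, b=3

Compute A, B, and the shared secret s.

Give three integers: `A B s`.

A = 10^14 mod 23  (bits of 14 = 1110)
  bit 0 = 1: r = r^2 * 10 mod 23 = 1^2 * 10 = 1*10 = 10
  bit 1 = 1: r = r^2 * 10 mod 23 = 10^2 * 10 = 8*10 = 11
  bit 2 = 1: r = r^2 * 10 mod 23 = 11^2 * 10 = 6*10 = 14
  bit 3 = 0: r = r^2 mod 23 = 14^2 = 12
  -> A = 12
B = 10^3 mod 23  (bits of 3 = 11)
  bit 0 = 1: r = r^2 * 10 mod 23 = 1^2 * 10 = 1*10 = 10
  bit 1 = 1: r = r^2 * 10 mod 23 = 10^2 * 10 = 8*10 = 11
  -> B = 11
s = B^a = 11^14 mod 23  (bits of 14 = 1110)
  bit 0 = 1: r = r^2 * 11 mod 23 = 1^2 * 11 = 1*11 = 11
  bit 1 = 1: r = r^2 * 11 mod 23 = 11^2 * 11 = 6*11 = 20
  bit 2 = 1: r = r^2 * 11 mod 23 = 20^2 * 11 = 9*11 = 7
  bit 3 = 0: r = r^2 mod 23 = 7^2 = 3
  -> s = B^a = 3

Answer: 12 11 3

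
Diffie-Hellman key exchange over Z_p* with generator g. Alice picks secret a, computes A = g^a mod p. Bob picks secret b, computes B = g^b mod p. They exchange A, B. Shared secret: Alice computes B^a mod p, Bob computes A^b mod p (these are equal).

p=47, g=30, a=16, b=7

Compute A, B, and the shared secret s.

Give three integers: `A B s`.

A = 30^16 mod 47  (bits of 16 = 10000)
  bit 0 = 1: r = r^2 * 30 mod 47 = 1^2 * 30 = 1*30 = 30
  bit 1 = 0: r = r^2 mod 47 = 30^2 = 7
  bit 2 = 0: r = r^2 mod 47 = 7^2 = 2
  bit 3 = 0: r = r^2 mod 47 = 2^2 = 4
  bit 4 = 0: r = r^2 mod 47 = 4^2 = 16
  -> A = 16
B = 30^7 mod 47  (bits of 7 = 111)
  bit 0 = 1: r = r^2 * 30 mod 47 = 1^2 * 30 = 1*30 = 30
  bit 1 = 1: r = r^2 * 30 mod 47 = 30^2 * 30 = 7*30 = 22
  bit 2 = 1: r = r^2 * 30 mod 47 = 22^2 * 30 = 14*30 = 44
  -> B = 44
s = B^a = 44^16 mod 47  (bits of 16 = 10000)
  bit 0 = 1: r = r^2 * 44 mod 47 = 1^2 * 44 = 1*44 = 44
  bit 1 = 0: r = r^2 mod 47 = 44^2 = 9
  bit 2 = 0: r = r^2 mod 47 = 9^2 = 34
  bit 3 = 0: r = r^2 mod 47 = 34^2 = 28
  bit 4 = 0: r = r^2 mod 47 = 28^2 = 32
  -> s = B^a = 32

Answer: 16 44 32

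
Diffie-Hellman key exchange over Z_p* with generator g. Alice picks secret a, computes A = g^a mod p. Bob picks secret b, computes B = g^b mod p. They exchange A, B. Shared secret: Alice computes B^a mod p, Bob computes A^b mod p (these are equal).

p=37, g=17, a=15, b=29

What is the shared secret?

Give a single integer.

A = 17^15 mod 37  (bits of 15 = 1111)
  bit 0 = 1: r = r^2 * 17 mod 37 = 1^2 * 17 = 1*17 = 17
  bit 1 = 1: r = r^2 * 17 mod 37 = 17^2 * 17 = 30*17 = 29
  bit 2 = 1: r = r^2 * 17 mod 37 = 29^2 * 17 = 27*17 = 15
  bit 3 = 1: r = r^2 * 17 mod 37 = 15^2 * 17 = 3*17 = 14
  -> A = 14
B = 17^29 mod 37  (bits of 29 = 11101)
  bit 0 = 1: r = r^2 * 17 mod 37 = 1^2 * 17 = 1*17 = 17
  bit 1 = 1: r = r^2 * 17 mod 37 = 17^2 * 17 = 30*17 = 29
  bit 2 = 1: r = r^2 * 17 mod 37 = 29^2 * 17 = 27*17 = 15
  bit 3 = 0: r = r^2 mod 37 = 15^2 = 3
  bit 4 = 1: r = r^2 * 17 mod 37 = 3^2 * 17 = 9*17 = 5
  -> B = 5
s = B^a = 5^15 mod 37  (bits of 15 = 1111)
  bit 0 = 1: r = r^2 * 5 mod 37 = 1^2 * 5 = 1*5 = 5
  bit 1 = 1: r = r^2 * 5 mod 37 = 5^2 * 5 = 25*5 = 14
  bit 2 = 1: r = r^2 * 5 mod 37 = 14^2 * 5 = 11*5 = 18
  bit 3 = 1: r = r^2 * 5 mod 37 = 18^2 * 5 = 28*5 = 29
  -> s = B^a = 29

Answer: 29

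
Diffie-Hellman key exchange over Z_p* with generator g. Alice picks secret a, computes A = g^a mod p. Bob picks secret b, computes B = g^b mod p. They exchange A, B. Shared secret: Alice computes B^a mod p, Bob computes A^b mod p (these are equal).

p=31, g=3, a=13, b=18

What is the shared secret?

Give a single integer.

A = 3^13 mod 31  (bits of 13 = 1101)
  bit 0 = 1: r = r^2 * 3 mod 31 = 1^2 * 3 = 1*3 = 3
  bit 1 = 1: r = r^2 * 3 mod 31 = 3^2 * 3 = 9*3 = 27
  bit 2 = 0: r = r^2 mod 31 = 27^2 = 16
  bit 3 = 1: r = r^2 * 3 mod 31 = 16^2 * 3 = 8*3 = 24
  -> A = 24
B = 3^18 mod 31  (bits of 18 = 10010)
  bit 0 = 1: r = r^2 * 3 mod 31 = 1^2 * 3 = 1*3 = 3
  bit 1 = 0: r = r^2 mod 31 = 3^2 = 9
  bit 2 = 0: r = r^2 mod 31 = 9^2 = 19
  bit 3 = 1: r = r^2 * 3 mod 31 = 19^2 * 3 = 20*3 = 29
  bit 4 = 0: r = r^2 mod 31 = 29^2 = 4
  -> B = 4
s = B^a = 4^13 mod 31  (bits of 13 = 1101)
  bit 0 = 1: r = r^2 * 4 mod 31 = 1^2 * 4 = 1*4 = 4
  bit 1 = 1: r = r^2 * 4 mod 31 = 4^2 * 4 = 16*4 = 2
  bit 2 = 0: r = r^2 mod 31 = 2^2 = 4
  bit 3 = 1: r = r^2 * 4 mod 31 = 4^2 * 4 = 16*4 = 2
  -> s = B^a = 2

Answer: 2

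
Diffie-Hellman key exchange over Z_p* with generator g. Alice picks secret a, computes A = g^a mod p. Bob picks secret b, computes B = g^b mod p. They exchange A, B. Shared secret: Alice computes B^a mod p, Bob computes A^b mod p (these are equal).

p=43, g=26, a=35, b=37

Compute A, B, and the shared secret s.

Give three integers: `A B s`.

Answer: 37 29 37

Derivation:
A = 26^35 mod 43  (bits of 35 = 100011)
  bit 0 = 1: r = r^2 * 26 mod 43 = 1^2 * 26 = 1*26 = 26
  bit 1 = 0: r = r^2 mod 43 = 26^2 = 31
  bit 2 = 0: r = r^2 mod 43 = 31^2 = 15
  bit 3 = 0: r = r^2 mod 43 = 15^2 = 10
  bit 4 = 1: r = r^2 * 26 mod 43 = 10^2 * 26 = 14*26 = 20
  bit 5 = 1: r = r^2 * 26 mod 43 = 20^2 * 26 = 13*26 = 37
  -> A = 37
B = 26^37 mod 43  (bits of 37 = 100101)
  bit 0 = 1: r = r^2 * 26 mod 43 = 1^2 * 26 = 1*26 = 26
  bit 1 = 0: r = r^2 mod 43 = 26^2 = 31
  bit 2 = 0: r = r^2 mod 43 = 31^2 = 15
  bit 3 = 1: r = r^2 * 26 mod 43 = 15^2 * 26 = 10*26 = 2
  bit 4 = 0: r = r^2 mod 43 = 2^2 = 4
  bit 5 = 1: r = r^2 * 26 mod 43 = 4^2 * 26 = 16*26 = 29
  -> B = 29
s = B^a = 29^35 mod 43  (bits of 35 = 100011)
  bit 0 = 1: r = r^2 * 29 mod 43 = 1^2 * 29 = 1*29 = 29
  bit 1 = 0: r = r^2 mod 43 = 29^2 = 24
  bit 2 = 0: r = r^2 mod 43 = 24^2 = 17
  bit 3 = 0: r = r^2 mod 43 = 17^2 = 31
  bit 4 = 1: r = r^2 * 29 mod 43 = 31^2 * 29 = 15*29 = 5
  bit 5 = 1: r = r^2 * 29 mod 43 = 5^2 * 29 = 25*29 = 37
  -> s = B^a = 37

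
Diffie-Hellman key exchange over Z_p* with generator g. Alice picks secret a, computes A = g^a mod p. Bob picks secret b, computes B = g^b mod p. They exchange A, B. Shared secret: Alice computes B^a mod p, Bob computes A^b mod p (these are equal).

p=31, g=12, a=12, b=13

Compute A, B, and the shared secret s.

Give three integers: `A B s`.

Answer: 4 17 2

Derivation:
A = 12^12 mod 31  (bits of 12 = 1100)
  bit 0 = 1: r = r^2 * 12 mod 31 = 1^2 * 12 = 1*12 = 12
  bit 1 = 1: r = r^2 * 12 mod 31 = 12^2 * 12 = 20*12 = 23
  bit 2 = 0: r = r^2 mod 31 = 23^2 = 2
  bit 3 = 0: r = r^2 mod 31 = 2^2 = 4
  -> A = 4
B = 12^13 mod 31  (bits of 13 = 1101)
  bit 0 = 1: r = r^2 * 12 mod 31 = 1^2 * 12 = 1*12 = 12
  bit 1 = 1: r = r^2 * 12 mod 31 = 12^2 * 12 = 20*12 = 23
  bit 2 = 0: r = r^2 mod 31 = 23^2 = 2
  bit 3 = 1: r = r^2 * 12 mod 31 = 2^2 * 12 = 4*12 = 17
  -> B = 17
s = B^a = 17^12 mod 31  (bits of 12 = 1100)
  bit 0 = 1: r = r^2 * 17 mod 31 = 1^2 * 17 = 1*17 = 17
  bit 1 = 1: r = r^2 * 17 mod 31 = 17^2 * 17 = 10*17 = 15
  bit 2 = 0: r = r^2 mod 31 = 15^2 = 8
  bit 3 = 0: r = r^2 mod 31 = 8^2 = 2
  -> s = B^a = 2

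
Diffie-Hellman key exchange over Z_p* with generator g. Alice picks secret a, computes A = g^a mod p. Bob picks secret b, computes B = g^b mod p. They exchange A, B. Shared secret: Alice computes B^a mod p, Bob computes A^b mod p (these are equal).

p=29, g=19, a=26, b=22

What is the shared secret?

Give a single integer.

Answer: 20

Derivation:
A = 19^26 mod 29  (bits of 26 = 11010)
  bit 0 = 1: r = r^2 * 19 mod 29 = 1^2 * 19 = 1*19 = 19
  bit 1 = 1: r = r^2 * 19 mod 29 = 19^2 * 19 = 13*19 = 15
  bit 2 = 0: r = r^2 mod 29 = 15^2 = 22
  bit 3 = 1: r = r^2 * 19 mod 29 = 22^2 * 19 = 20*19 = 3
  bit 4 = 0: r = r^2 mod 29 = 3^2 = 9
  -> A = 9
B = 19^22 mod 29  (bits of 22 = 10110)
  bit 0 = 1: r = r^2 * 19 mod 29 = 1^2 * 19 = 1*19 = 19
  bit 1 = 0: r = r^2 mod 29 = 19^2 = 13
  bit 2 = 1: r = r^2 * 19 mod 29 = 13^2 * 19 = 24*19 = 21
  bit 3 = 1: r = r^2 * 19 mod 29 = 21^2 * 19 = 6*19 = 27
  bit 4 = 0: r = r^2 mod 29 = 27^2 = 4
  -> B = 4
s = B^a = 4^26 mod 29  (bits of 26 = 11010)
  bit 0 = 1: r = r^2 * 4 mod 29 = 1^2 * 4 = 1*4 = 4
  bit 1 = 1: r = r^2 * 4 mod 29 = 4^2 * 4 = 16*4 = 6
  bit 2 = 0: r = r^2 mod 29 = 6^2 = 7
  bit 3 = 1: r = r^2 * 4 mod 29 = 7^2 * 4 = 20*4 = 22
  bit 4 = 0: r = r^2 mod 29 = 22^2 = 20
  -> s = B^a = 20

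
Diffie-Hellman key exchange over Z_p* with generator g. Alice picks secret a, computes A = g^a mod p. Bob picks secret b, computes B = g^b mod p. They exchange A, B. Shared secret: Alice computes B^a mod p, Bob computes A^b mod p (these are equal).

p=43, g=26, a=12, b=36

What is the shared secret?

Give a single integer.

Answer: 21

Derivation:
A = 26^12 mod 43  (bits of 12 = 1100)
  bit 0 = 1: r = r^2 * 26 mod 43 = 1^2 * 26 = 1*26 = 26
  bit 1 = 1: r = r^2 * 26 mod 43 = 26^2 * 26 = 31*26 = 32
  bit 2 = 0: r = r^2 mod 43 = 32^2 = 35
  bit 3 = 0: r = r^2 mod 43 = 35^2 = 21
  -> A = 21
B = 26^36 mod 43  (bits of 36 = 100100)
  bit 0 = 1: r = r^2 * 26 mod 43 = 1^2 * 26 = 1*26 = 26
  bit 1 = 0: r = r^2 mod 43 = 26^2 = 31
  bit 2 = 0: r = r^2 mod 43 = 31^2 = 15
  bit 3 = 1: r = r^2 * 26 mod 43 = 15^2 * 26 = 10*26 = 2
  bit 4 = 0: r = r^2 mod 43 = 2^2 = 4
  bit 5 = 0: r = r^2 mod 43 = 4^2 = 16
  -> B = 16
s = B^a = 16^12 mod 43  (bits of 12 = 1100)
  bit 0 = 1: r = r^2 * 16 mod 43 = 1^2 * 16 = 1*16 = 16
  bit 1 = 1: r = r^2 * 16 mod 43 = 16^2 * 16 = 41*16 = 11
  bit 2 = 0: r = r^2 mod 43 = 11^2 = 35
  bit 3 = 0: r = r^2 mod 43 = 35^2 = 21
  -> s = B^a = 21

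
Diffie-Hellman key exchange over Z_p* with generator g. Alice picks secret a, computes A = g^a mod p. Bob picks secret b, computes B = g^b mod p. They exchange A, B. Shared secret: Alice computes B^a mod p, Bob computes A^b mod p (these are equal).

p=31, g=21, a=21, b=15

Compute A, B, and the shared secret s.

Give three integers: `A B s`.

Answer: 29 30 30

Derivation:
A = 21^21 mod 31  (bits of 21 = 10101)
  bit 0 = 1: r = r^2 * 21 mod 31 = 1^2 * 21 = 1*21 = 21
  bit 1 = 0: r = r^2 mod 31 = 21^2 = 7
  bit 2 = 1: r = r^2 * 21 mod 31 = 7^2 * 21 = 18*21 = 6
  bit 3 = 0: r = r^2 mod 31 = 6^2 = 5
  bit 4 = 1: r = r^2 * 21 mod 31 = 5^2 * 21 = 25*21 = 29
  -> A = 29
B = 21^15 mod 31  (bits of 15 = 1111)
  bit 0 = 1: r = r^2 * 21 mod 31 = 1^2 * 21 = 1*21 = 21
  bit 1 = 1: r = r^2 * 21 mod 31 = 21^2 * 21 = 7*21 = 23
  bit 2 = 1: r = r^2 * 21 mod 31 = 23^2 * 21 = 2*21 = 11
  bit 3 = 1: r = r^2 * 21 mod 31 = 11^2 * 21 = 28*21 = 30
  -> B = 30
s = B^a = 30^21 mod 31  (bits of 21 = 10101)
  bit 0 = 1: r = r^2 * 30 mod 31 = 1^2 * 30 = 1*30 = 30
  bit 1 = 0: r = r^2 mod 31 = 30^2 = 1
  bit 2 = 1: r = r^2 * 30 mod 31 = 1^2 * 30 = 1*30 = 30
  bit 3 = 0: r = r^2 mod 31 = 30^2 = 1
  bit 4 = 1: r = r^2 * 30 mod 31 = 1^2 * 30 = 1*30 = 30
  -> s = B^a = 30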